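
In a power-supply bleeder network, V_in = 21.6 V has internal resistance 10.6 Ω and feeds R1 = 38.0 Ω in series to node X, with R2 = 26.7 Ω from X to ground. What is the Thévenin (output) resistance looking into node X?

R_th ≈ 17.2 Ω

R1' = 10.6 + 38.0 = 48.60 Ω (source resistance + R1).
Looking into X with the source shorted: R_th = R1'·R2/(R1'+R2) = 48.60 × 26.7/75.30 = 17.23 Ω.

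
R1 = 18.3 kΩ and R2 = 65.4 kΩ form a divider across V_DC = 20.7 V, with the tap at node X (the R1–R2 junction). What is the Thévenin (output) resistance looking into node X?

R_th ≈ 14.3 kΩ

Zeroing V_DC shorts the top of R1 to ground, so R_th = R1 ‖ R2 = 14.30 kΩ.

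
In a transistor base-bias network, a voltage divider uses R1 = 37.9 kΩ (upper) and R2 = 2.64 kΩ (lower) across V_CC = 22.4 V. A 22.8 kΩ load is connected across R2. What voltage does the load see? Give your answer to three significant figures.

V_out ≈ 1.32 V

First combine the lower leg with the load: R2 ‖ R_L = 2.366 kΩ.
Now apply the divider: V_out = 22.4 × 0.05876 = 1.316 V.
(Unloaded it would be 1.46 V; the load pulls it down.)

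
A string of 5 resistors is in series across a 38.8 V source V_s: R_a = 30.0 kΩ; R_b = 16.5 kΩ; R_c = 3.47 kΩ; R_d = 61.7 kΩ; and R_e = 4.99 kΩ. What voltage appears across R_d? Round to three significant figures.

V ≈ 20.5 V

Series total: ΣR = 30.0 + 16.5 + 3.47 + 61.7 + 4.99 = 116.7 kΩ.
Voltage divider: V = V_s · (61.70 / 116.7) = 38.8 × 0.5289 = 20.52 V.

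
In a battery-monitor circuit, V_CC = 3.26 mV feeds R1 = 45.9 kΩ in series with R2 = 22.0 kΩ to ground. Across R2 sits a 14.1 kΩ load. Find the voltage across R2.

V_out ≈ 0.514 mV

The load sits in parallel with R2, giving an effective lower resistance R2' = R2·R_L/(R2+R_L) = 8.593 kΩ.
Voltage divider with the loaded lower leg: V_out = 3.26 × 8.593/(45.9 + 8.593) = 3.26 × 0.1577 = 0.5141 mV.
(Unloaded it would be 1.06 mV; the load pulls it down.)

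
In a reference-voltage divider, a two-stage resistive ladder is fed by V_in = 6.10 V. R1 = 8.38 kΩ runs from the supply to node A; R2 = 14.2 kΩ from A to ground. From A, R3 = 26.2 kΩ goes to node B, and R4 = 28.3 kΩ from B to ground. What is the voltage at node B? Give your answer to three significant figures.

Looking into the second stage from A: R3 + R4 = 54.50 kΩ appears in parallel with R2.
Effective lower resistance at A: R2 ‖ 54.50 = 11.26 kΩ.
First divider: V_A = V_in · 11.26/(8.38 + 11.26) = 3.498 V.
V_B = V_A × 0.5193 = 1.816 V.

V_B ≈ 1.82 V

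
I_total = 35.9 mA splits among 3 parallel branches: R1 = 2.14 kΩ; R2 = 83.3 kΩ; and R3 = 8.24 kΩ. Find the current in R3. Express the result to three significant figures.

Conductances: ΣG = 1/2.14 + 1/83.3 + 1/8.24 = 0.6007 (1/kΩ).
By the current-divider rule, I = I_total · G_k/ΣG = 35.9 × 0.2020 = 7.253 mA.

I ≈ 7.25 mA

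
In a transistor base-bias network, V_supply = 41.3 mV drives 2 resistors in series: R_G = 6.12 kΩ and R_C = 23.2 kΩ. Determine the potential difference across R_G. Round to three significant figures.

Series total: ΣR = 6.12 + 23.2 = 29.32 kΩ.
Voltage divider: V = V_supply · (6.120 / 29.32) = 41.3 × 0.2087 = 8.621 mV.

V ≈ 8.62 mV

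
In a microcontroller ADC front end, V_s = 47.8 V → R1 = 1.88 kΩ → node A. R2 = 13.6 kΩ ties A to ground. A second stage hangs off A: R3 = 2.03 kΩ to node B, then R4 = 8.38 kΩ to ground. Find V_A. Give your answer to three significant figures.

V_A ≈ 36.2 V

The second stage (R3 + R4 = 10.41 kΩ) loads node A in parallel with R2.
R2 ‖ (R3+R4) = 5.897 kΩ.
First divider: V_A = V_s · 5.897/(1.88 + 5.897) = 36.24 V.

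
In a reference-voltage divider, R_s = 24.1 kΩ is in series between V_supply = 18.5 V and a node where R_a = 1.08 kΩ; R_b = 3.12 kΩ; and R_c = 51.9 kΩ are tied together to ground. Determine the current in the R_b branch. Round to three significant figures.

Equivalent of the parallel group: R_p = 0.7901 kΩ.
V_A by voltage divider: V_A = 18.5 × 0.7901/(24.1 + 0.7901) = 0.5872 V.
I(R_b) = V_A / R_b = 0.5872/3.12 = 0.1882 mA.
(Equivalently: I_total = 0.7433 mA, then current-divider fraction G_k/ΣG = 0.2532.)

I ≈ 0.188 mA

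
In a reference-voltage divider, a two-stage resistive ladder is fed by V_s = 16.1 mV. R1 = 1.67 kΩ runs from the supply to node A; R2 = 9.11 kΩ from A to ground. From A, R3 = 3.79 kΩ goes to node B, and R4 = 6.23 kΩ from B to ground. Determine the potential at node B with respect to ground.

The second stage (R3 + R4 = 10.02 kΩ) loads node A in parallel with R2.
R2 ‖ (R3+R4) = 4.772 kΩ.
So V_A = 16.1 × 0.7408 = 11.93 mV.
V_B = V_A × 0.6218 = 7.415 mV.

V_B ≈ 7.42 mV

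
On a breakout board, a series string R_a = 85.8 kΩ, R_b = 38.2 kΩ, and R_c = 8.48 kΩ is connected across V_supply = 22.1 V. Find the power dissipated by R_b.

ΣR = 132.5 kΩ → I = 22.1/132.5 = 0.1668 mA.
P(R_b) = I²·R_b = (0.1668)² × 38.2 = 1.063 mW.

P ≈ 1.06 mW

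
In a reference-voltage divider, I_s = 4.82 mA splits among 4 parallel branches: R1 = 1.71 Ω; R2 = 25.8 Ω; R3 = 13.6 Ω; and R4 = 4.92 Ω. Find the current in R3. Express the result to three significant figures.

Total conductance ΣG = 1/1.71 + 1/25.8 + 1/13.6 + 1/4.92 = 0.9003 (units of 1/Ω).
R3 takes the fraction G_k/ΣG = 0.07353/0.9003 = 0.08167, so I = 4.82 × 0.08167 = 0.3936 mA.

I ≈ 0.394 mA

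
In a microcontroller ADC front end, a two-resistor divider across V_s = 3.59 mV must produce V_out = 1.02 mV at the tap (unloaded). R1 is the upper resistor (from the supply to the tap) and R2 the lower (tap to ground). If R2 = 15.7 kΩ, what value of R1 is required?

R1 ≈ 39.6 kΩ

The divider ratio is R2/(R1+R2) = 1.02/3.59 = 0.2841.
R1 = R2·(1/k − 1) = 15.7 × 2.520 = 39.56 kΩ.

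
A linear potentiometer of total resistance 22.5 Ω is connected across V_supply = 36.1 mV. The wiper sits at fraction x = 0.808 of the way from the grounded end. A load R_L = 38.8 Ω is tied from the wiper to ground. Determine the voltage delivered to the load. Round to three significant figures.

V_out ≈ 26.8 mV

The pot divides into 4.320 Ω above the wiper and 18.18 Ω below.
Lower segment in parallel with the load: 18.18 ‖ 38.8 = 12.38 Ω.
Then V_out = V_supply · 12.38/(4.320 + 12.38) = 26.76 mV.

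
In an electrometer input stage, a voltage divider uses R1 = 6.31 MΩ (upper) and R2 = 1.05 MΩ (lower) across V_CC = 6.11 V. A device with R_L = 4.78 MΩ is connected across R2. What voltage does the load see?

V_out ≈ 0.734 V

The load sits in parallel with R2, giving an effective lower resistance R2' = R2·R_L/(R2+R_L) = 0.8609 MΩ.
Voltage divider with the loaded lower leg: V_out = 6.11 × 0.8609/(6.31 + 0.8609) = 6.11 × 0.1201 = 0.7335 V.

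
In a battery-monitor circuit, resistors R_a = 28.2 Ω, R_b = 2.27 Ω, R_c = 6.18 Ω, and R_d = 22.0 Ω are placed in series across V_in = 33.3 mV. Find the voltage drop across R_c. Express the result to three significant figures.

Series total: ΣR = 28.2 + 2.27 + 6.18 + 22.0 = 58.65 Ω.
Voltage divider: V = V_in · (6.180 / 58.65) = 33.3 × 0.1054 = 3.509 mV.

V ≈ 3.51 mV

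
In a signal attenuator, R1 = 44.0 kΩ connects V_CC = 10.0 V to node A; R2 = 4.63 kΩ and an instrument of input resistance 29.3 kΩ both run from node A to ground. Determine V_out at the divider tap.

V_out ≈ 0.833 V

R2 ‖ R_L = (4.63 × 29.3)/(4.63 + 29.3) = 3.998 kΩ.
Then V_out = V_CC · R2'/(R1 + R2') = 10.0 × 3.998/48.00 = 0.8330 V.
(Unloaded it would be 0.952 V; the load pulls it down.)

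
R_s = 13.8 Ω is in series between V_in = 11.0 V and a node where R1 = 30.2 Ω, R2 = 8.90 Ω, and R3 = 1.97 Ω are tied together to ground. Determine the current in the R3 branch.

Equivalent of the parallel group: R_p = 1.531 Ω.
V_A by voltage divider: V_A = 11.0 × 1.531/(13.8 + 1.531) = 1.099 V.
I(R3) = V_A / R3 = 1.099/1.97 = 0.5577 A.

I ≈ 0.558 A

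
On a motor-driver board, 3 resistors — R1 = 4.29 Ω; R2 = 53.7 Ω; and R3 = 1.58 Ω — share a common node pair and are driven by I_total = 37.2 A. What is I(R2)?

Total conductance ΣG = 1/4.29 + 1/53.7 + 1/1.58 = 0.8846 (units of 1/Ω).
Current divider: I(R2) = I_total · G_k/ΣG = 37.2 × (0.01862/0.8846) = 37.2 × 0.02105 = 0.7831 A.

I ≈ 0.783 A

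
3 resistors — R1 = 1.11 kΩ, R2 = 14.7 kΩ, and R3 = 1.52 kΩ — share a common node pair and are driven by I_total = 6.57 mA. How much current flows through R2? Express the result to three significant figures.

Conductances: ΣG = 1/1.11 + 1/14.7 + 1/1.52 = 1.627 (1/kΩ).
Current divider: I(R2) = I_total · G_k/ΣG = 6.57 × (0.06803/1.627) = 6.57 × 0.04182 = 0.2747 mA.

I ≈ 0.275 mA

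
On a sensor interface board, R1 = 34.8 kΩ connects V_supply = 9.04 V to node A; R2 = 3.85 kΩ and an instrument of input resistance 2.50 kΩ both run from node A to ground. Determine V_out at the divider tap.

The load sits in parallel with R2, giving an effective lower resistance R2' = R2·R_L/(R2+R_L) = 1.516 kΩ.
Now apply the divider: V_out = 9.04 × 0.04174 = 0.3773 V.

V_out ≈ 0.377 V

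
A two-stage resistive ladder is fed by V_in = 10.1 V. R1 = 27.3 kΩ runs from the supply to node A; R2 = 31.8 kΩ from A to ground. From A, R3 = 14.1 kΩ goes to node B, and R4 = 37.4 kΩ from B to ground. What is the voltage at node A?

The second stage (R3 + R4 = 51.50 kΩ) loads node A in parallel with R2.
R2 ‖ (R3+R4) = 19.66 kΩ.
V_A = 10.1 × 19.66/(27.3 + 19.66) = 4.228 V.

V_A ≈ 4.23 V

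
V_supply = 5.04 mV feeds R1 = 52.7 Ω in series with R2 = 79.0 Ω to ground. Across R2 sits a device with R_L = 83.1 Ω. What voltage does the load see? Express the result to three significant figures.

The load sits in parallel with R2, giving an effective lower resistance R2' = R2·R_L/(R2+R_L) = 40.50 Ω.
Voltage divider with the loaded lower leg: V_out = 5.04 × 40.50/(52.7 + 40.50) = 5.04 × 0.4345 = 2.190 mV.

V_out ≈ 2.19 mV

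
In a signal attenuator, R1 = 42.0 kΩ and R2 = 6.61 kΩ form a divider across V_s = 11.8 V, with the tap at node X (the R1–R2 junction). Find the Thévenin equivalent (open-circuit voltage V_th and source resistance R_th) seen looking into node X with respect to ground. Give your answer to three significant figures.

V_th ≈ 1.60 V, R_th ≈ 5.71 kΩ

V_th is the unloaded tap voltage: V_s · R2/(R1+R2) = 11.8 × 0.1360 = 1.605 V.
Zeroing V_s shorts the top of R1 to ground, so R_th = R1 ‖ R2 = 5.711 kΩ.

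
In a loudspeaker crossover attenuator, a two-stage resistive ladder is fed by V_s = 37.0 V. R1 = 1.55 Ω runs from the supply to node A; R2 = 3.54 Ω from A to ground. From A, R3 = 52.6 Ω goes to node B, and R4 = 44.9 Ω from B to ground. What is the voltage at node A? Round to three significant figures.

Looking into the second stage from A: R3 + R4 = 97.50 Ω appears in parallel with R2.
R2 ‖ (R3+R4) = 3.416 Ω.
First divider: V_A = V_s · 3.416/(1.55 + 3.416) = 25.45 V.

V_A ≈ 25.5 V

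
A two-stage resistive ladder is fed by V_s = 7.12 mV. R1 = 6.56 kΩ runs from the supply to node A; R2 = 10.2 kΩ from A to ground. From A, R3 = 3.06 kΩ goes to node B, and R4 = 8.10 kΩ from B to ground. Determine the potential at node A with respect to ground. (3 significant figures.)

Node A sees R2 in parallel with the series input of stage 2, R3 + R4 = 11.16 kΩ.
Effective lower resistance at A: R2 ‖ 11.16 = 5.329 kΩ.
First divider: V_A = V_s · 5.329/(6.56 + 5.329) = 3.191 mV.

V_A ≈ 3.19 mV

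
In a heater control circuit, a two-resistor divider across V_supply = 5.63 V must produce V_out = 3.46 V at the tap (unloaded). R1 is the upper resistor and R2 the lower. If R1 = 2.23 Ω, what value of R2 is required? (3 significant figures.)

The divider ratio is R2/(R1+R2) = 3.46/5.63 = 0.6146.
Rearranging, R2 = R1·k/(1−k) = 2.23 × 1.594 = 3.556 Ω.

R2 ≈ 3.56 Ω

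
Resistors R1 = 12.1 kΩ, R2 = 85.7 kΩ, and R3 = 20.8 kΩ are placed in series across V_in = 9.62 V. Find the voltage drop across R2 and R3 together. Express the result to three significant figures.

Series total: ΣR = 12.1 + 85.7 + 20.8 = 118.6 kΩ.
R_{R2..R3} = 85.7 + 20.8 = 106.5 kΩ.
V = V_in · R/ΣR = 9.62 × 0.8980 = 8.639 V.

V ≈ 8.64 V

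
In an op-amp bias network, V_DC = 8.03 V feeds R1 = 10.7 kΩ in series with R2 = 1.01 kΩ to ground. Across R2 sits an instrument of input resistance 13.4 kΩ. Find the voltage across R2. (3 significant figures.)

V_out ≈ 0.648 V

First combine the lower leg with the load: R2 ‖ R_L = 0.9392 kΩ.
Voltage divider with the loaded lower leg: V_out = 8.03 × 0.9392/(10.7 + 0.9392) = 8.03 × 0.08069 = 0.6480 V.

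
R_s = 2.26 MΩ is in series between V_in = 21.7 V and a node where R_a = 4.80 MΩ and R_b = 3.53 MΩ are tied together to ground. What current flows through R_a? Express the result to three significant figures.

I ≈ 2.14 µA

Parallel bank: R_p = 1/(1/4.80 + 1/3.53) = 2.034 MΩ.
V_A = 21.7 × 2.034/4.294 = 10.28 V.
I(R_a) = V_A / R_a = 10.28/4.80 = 2.141 µA.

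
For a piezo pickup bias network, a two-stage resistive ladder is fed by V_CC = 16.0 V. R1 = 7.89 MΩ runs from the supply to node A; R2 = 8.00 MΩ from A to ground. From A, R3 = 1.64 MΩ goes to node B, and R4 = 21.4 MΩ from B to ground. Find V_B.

V_B ≈ 6.38 V

Looking into the second stage from A: R3 + R4 = 23.04 MΩ appears in parallel with R2.
Effective lower resistance at A: R2 ‖ 23.04 = 5.938 MΩ.
V_A = 16.0 × 5.938/(7.89 + 5.938) = 6.871 V.
V_B = V_A × 0.9288 = 6.382 V.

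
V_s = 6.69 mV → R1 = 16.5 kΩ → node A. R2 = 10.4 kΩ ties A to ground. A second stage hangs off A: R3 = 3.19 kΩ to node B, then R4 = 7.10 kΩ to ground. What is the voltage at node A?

The second stage (R3 + R4 = 10.29 kΩ) loads node A in parallel with R2.
Effective lower resistance at A: R2 ‖ 10.29 = 5.172 kΩ.
First divider: V_A = V_s · 5.172/(16.5 + 5.172) = 1.597 mV.

V_A ≈ 1.60 mV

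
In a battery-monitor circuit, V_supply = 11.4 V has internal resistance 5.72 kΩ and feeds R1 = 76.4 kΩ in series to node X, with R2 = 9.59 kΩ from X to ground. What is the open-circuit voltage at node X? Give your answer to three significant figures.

R1' = 5.72 + 76.4 = 82.12 kΩ (source resistance + R1).
Open-circuit (no load on X): V_th = V_supply · R2/(R1' + R2) = 11.4 × 9.59/(82.12 + 9.59) = 1.192 V.

V_th ≈ 1.19 V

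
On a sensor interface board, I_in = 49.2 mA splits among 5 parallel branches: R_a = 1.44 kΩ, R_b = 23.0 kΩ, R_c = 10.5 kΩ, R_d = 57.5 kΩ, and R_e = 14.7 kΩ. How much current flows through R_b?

Total conductance ΣG = 1/1.44 + 1/23.0 + 1/10.5 + 1/57.5 + 1/14.7 = 0.9186 (units of 1/kΩ).
Current divider: I(R_b) = I_in · G_k/ΣG = 49.2 × (0.04348/0.9186) = 49.2 × 0.04733 = 2.329 mA.

I ≈ 2.33 mA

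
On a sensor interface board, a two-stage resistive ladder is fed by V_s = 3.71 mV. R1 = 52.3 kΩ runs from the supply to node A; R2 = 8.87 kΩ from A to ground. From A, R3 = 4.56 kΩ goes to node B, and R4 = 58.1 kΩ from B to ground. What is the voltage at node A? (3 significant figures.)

Node A sees R2 in parallel with the series input of stage 2, R3 + R4 = 62.66 kΩ.
Effective lower resistance at A: R2 ‖ 62.66 = 7.770 kΩ.
So V_A = 3.71 × 0.1294 = 0.4799 mV.

V_A ≈ 0.480 mV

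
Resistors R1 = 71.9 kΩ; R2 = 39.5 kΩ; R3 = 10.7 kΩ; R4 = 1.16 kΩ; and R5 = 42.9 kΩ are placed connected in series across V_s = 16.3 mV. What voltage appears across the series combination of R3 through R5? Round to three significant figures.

V ≈ 5.37 mV

Series total: ΣR = 71.9 + 39.5 + 10.7 + 1.16 + 42.9 = 166.2 kΩ.
R_{R3..R5} = 10.7 + 1.16 + 42.9 = 54.76 kΩ.
By the voltage-divider rule, V = 16.3 × 54.76/166.2 = 5.372 mV.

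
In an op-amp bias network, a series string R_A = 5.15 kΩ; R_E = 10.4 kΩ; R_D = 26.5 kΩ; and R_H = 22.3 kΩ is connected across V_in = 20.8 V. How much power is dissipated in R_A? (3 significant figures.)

P ≈ 0.538 mW

The common current is I = 20.8/64.35 = 0.3232 mA.
P(R_A) = I²·R_A = (0.3232)² × 5.15 = 0.5381 mW.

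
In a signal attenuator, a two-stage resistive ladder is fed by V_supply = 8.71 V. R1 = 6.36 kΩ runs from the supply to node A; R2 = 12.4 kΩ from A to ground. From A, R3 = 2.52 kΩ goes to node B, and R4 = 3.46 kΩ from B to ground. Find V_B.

The second stage (R3 + R4 = 5.980 kΩ) loads node A in parallel with R2.
R2 ‖ (R3+R4) = 4.034 kΩ.
V_A = 8.71 × 4.034/(6.36 + 4.034) = 3.381 V.
Then the unloaded second divider: V_B = V_A × R4/(R3+R4) = 3.381 × 0.5786 = 1.956 V.

V_B ≈ 1.96 V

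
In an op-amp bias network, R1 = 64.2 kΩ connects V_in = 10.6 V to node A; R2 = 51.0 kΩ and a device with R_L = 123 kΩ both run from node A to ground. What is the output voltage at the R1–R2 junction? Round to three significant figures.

First combine the lower leg with the load: R2 ‖ R_L = 36.05 kΩ.
Voltage divider with the loaded lower leg: V_out = 10.6 × 36.05/(64.2 + 36.05) = 10.6 × 0.3596 = 3.812 V.
(Unloaded it would be 4.69 V; the load pulls it down.)

V_out ≈ 3.81 V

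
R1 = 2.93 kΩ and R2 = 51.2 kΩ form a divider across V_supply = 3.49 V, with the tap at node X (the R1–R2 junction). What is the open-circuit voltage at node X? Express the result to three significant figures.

V_th ≈ 3.30 V

Open-circuit (no load on X): V_th = V_supply · R2/(R1 + R2) = 3.49 × 51.2/(2.930 + 51.2) = 3.301 V.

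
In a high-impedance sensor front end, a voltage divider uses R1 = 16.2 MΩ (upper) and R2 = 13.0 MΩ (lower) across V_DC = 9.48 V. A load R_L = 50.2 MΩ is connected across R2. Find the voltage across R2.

R2 ‖ R_L = (13.0 × 50.2)/(13.0 + 50.2) = 10.33 MΩ.
Voltage divider with the loaded lower leg: V_out = 9.48 × 10.33/(16.2 + 10.33) = 9.48 × 0.3893 = 3.690 V.
(Unloaded it would be 4.22 V; the load pulls it down.)

V_out ≈ 3.69 V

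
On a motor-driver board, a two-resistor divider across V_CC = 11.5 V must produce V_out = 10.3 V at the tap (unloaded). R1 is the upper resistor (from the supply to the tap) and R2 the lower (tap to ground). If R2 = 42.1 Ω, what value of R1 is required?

Required fraction k = V_out/V_CC = 0.8957.
So R1 = R2 · (V_CC/V_out − 1) = 42.1 × (11.5/10.3 − 1) = 42.1 × 0.1165 = 4.905 Ω.

R1 ≈ 4.90 Ω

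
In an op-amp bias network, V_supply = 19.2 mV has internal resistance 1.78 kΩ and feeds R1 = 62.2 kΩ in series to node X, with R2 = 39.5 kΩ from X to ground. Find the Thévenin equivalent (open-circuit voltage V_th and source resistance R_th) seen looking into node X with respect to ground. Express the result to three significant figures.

V_th ≈ 7.33 mV, R_th ≈ 24.4 kΩ

R1' = 1.78 + 62.2 = 63.98 kΩ (source resistance + R1).
V_th is the unloaded tap voltage: V_supply · R2/(R1'+R2) = 19.2 × 0.3817 = 7.329 mV.
Looking into X with the source shorted: R_th = R1'·R2/(R1'+R2) = 63.98 × 39.5/103.5 = 24.42 kΩ.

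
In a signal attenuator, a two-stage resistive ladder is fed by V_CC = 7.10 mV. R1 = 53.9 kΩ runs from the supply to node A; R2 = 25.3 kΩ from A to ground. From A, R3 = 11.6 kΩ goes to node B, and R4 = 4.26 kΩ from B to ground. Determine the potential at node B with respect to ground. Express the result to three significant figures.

V_B ≈ 0.292 mV

The second stage (R3 + R4 = 15.86 kΩ) loads node A in parallel with R2.
R2 ‖ (R3+R4) = 9.749 kΩ.
First divider: V_A = V_CC · 9.749/(53.9 + 9.749) = 1.087 mV.
Stage 2 is unloaded, so V_B = V_A · R4/(R3+R4) = 1.087 × 4.26/15.86 = 0.2921 mV.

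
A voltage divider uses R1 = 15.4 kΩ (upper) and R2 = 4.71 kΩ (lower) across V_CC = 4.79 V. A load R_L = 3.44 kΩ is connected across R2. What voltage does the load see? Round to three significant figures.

V_out ≈ 0.548 V

First combine the lower leg with the load: R2 ‖ R_L = 1.988 kΩ.
Now apply the divider: V_out = 4.79 × 0.1143 = 0.5477 V.
(Unloaded it would be 1.12 V; the load pulls it down.)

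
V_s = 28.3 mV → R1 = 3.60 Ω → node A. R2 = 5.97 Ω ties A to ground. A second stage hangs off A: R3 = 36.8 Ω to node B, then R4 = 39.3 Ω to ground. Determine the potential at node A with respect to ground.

Looking into the second stage from A: R3 + R4 = 76.10 Ω appears in parallel with R2.
R2 ‖ (R3+R4) = 5.536 Ω.
So V_A = 28.3 × 0.6059 = 17.15 mV.

V_A ≈ 17.1 mV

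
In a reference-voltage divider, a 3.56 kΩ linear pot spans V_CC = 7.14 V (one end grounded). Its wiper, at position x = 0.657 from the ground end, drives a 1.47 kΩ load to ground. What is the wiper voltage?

V_out ≈ 3.03 V

Lower segment x·R_p = 2.339 kΩ; upper segment (1−x)·R_p = 1.221 kΩ.
(x·R_p) ‖ R_L = 0.9027 kΩ.
Then V_out = V_CC · 0.9027/(1.221 + 0.9027) = 3.035 V.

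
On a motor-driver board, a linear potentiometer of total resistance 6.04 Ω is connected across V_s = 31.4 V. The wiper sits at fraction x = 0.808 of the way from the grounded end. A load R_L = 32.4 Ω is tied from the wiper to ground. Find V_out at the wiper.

The pot divides into 1.160 Ω above the wiper and 4.880 Ω below.
R_L loads the lower segment: effective lower R = 4.241 Ω.
V_out = 31.4 × 4.241/(1.160 + 4.241) = 24.66 V.

V_out ≈ 24.7 V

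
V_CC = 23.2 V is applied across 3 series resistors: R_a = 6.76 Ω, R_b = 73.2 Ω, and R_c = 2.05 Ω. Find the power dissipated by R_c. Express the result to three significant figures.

ΣR = 82.01 Ω → I = 23.2/82.01 = 0.2829 A.
P = I²R = 0.08003 × 2.05 = 0.1641 W.

P ≈ 0.164 W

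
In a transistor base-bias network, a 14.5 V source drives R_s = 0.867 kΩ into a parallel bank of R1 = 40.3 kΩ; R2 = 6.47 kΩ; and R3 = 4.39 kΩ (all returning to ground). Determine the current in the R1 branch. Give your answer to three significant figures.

Parallel bank: R_p = 1/(1/40.3 + 1/6.47 + 1/4.39) = 2.456 kΩ.
V_A by voltage divider: V_A = 14.5 × 2.456/(0.867 + 2.456) = 10.72 V.
Branch current I = V_A/R1 = 10.72/40.3 = 0.2659 mA.

I ≈ 0.266 mA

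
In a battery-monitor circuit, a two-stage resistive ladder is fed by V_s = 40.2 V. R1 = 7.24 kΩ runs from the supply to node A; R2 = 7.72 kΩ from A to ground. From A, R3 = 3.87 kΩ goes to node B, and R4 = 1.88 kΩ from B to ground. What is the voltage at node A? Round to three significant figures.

Looking into the second stage from A: R3 + R4 = 5.750 kΩ appears in parallel with R2.
Effective lower resistance at A: R2 ‖ 5.750 = 3.295 kΩ.
First divider: V_A = V_s · 3.295/(7.24 + 3.295) = 12.57 V.

V_A ≈ 12.6 V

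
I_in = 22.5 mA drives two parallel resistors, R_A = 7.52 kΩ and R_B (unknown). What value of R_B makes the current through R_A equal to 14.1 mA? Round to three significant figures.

R_B ≈ 12.6 kΩ

Two-branch current divider: I_A = I_in · R_B/(R_A + R_B).
14.1/22.5 = R_B/(R_A + R_B) → R_B = R_A · (0.6267)/(1 − 0.6267) = 7.52 × 1.679 = 12.62 kΩ.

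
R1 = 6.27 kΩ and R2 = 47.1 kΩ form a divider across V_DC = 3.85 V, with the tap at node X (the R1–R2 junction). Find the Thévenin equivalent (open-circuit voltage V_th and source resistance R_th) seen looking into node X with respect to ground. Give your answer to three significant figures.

V_th ≈ 3.40 V, R_th ≈ 5.53 kΩ

Open-circuit (no load on X): V_th = V_DC · R2/(R1 + R2) = 3.85 × 47.1/(6.270 + 47.1) = 3.398 V.
Zeroing V_DC shorts the top of R1 to ground, so R_th = R1 ‖ R2 = 5.533 kΩ.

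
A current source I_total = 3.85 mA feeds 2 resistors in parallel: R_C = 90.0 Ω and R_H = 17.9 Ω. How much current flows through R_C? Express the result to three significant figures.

With just two branches, the current splits inversely with resistance.
I(R_C) = 3.85 × 17.9/(90.0 + 17.9) = 3.85 × 0.1659 = 0.6387 mA.

I ≈ 0.639 mA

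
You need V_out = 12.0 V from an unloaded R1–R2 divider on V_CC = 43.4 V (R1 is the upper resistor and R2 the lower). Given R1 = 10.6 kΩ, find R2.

Required fraction k = V_out/V_CC = 0.2765.
R2 = R1 · 0.2765/(1 − 0.2765) = 4.051 kΩ.

R2 ≈ 4.05 kΩ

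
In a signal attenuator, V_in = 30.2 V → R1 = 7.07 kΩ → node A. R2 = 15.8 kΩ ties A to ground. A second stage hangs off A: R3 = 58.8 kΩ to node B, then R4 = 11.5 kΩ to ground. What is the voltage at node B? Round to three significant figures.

V_B ≈ 3.19 V

Node A sees R2 in parallel with the series input of stage 2, R3 + R4 = 70.30 kΩ.
R2 ‖ (R3+R4) = 12.90 kΩ.
First divider: V_A = V_in · 12.90/(7.07 + 12.90) = 19.51 V.
Then the unloaded second divider: V_B = V_A × R4/(R3+R4) = 19.51 × 0.1636 = 3.191 V.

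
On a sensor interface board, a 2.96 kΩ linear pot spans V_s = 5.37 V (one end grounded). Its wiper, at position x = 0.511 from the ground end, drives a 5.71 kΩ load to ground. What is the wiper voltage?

Lower segment x·R_p = 1.513 kΩ; upper segment (1−x)·R_p = 1.447 kΩ.
Lower segment in parallel with the load: 1.513 ‖ 5.71 = 1.196 kΩ.
V_out = 5.37 × 1.196/(1.447 + 1.196) = 2.429 V.
(Unloaded: V_out = x·V_s = 2.74 V.)

V_out ≈ 2.43 V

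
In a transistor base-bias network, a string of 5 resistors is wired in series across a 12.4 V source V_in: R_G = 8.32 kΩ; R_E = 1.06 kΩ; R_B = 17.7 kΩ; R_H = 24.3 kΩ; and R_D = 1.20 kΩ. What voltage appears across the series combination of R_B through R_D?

ΣR = 8.32 + 1.06 + 17.7 + 24.3 + 1.20 = 52.58 kΩ.
R_{R_B..R_D} = 17.7 + 24.3 + 1.20 = 43.20 kΩ.
By the voltage-divider rule, V = 12.4 × 43.20/52.58 = 10.19 V.

V ≈ 10.2 V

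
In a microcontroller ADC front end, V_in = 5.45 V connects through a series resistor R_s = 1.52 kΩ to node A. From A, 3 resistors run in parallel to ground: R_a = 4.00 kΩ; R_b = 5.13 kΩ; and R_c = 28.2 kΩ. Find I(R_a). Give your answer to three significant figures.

I ≈ 0.787 mA

Parallel bank: R_p = 1/(1/4.00 + 1/5.13 + 1/28.2) = 2.082 kΩ.
V_A = 5.45 × 2.082/3.602 = 3.150 V.
I(R_a) = V_A / R_a = 3.150/4.00 = 0.7875 mA.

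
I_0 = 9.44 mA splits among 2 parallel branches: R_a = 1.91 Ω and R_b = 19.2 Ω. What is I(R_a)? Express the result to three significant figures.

For two parallel branches, I_k = I_0 · (other R)/(sum of R).
I(R_a) = 9.44 × 19.2/(1.91 + 19.2) = 9.44 × 0.9095 = 8.586 mA.

I ≈ 8.59 mA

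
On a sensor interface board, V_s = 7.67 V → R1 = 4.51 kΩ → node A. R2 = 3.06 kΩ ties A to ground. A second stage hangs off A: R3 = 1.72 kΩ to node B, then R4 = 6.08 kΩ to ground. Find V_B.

V_B ≈ 1.96 V

Looking into the second stage from A: R3 + R4 = 7.800 kΩ appears in parallel with R2.
R2 ‖ (R3+R4) = 2.198 kΩ.
V_A = 7.67 × 2.198/(4.51 + 2.198) = 2.513 V.
Stage 2 is unloaded, so V_B = V_A · R4/(R3+R4) = 2.513 × 6.08/7.800 = 1.959 V.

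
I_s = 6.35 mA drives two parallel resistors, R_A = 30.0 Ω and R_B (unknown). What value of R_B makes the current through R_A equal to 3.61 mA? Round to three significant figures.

R_B ≈ 39.5 Ω

The fraction through R_A equals R_B/(R_A+R_B).
3.61/6.35 = R_B/(R_A + R_B) → R_B = R_A · (0.5685)/(1 − 0.5685) = 30.0 × 1.318 = 39.53 Ω.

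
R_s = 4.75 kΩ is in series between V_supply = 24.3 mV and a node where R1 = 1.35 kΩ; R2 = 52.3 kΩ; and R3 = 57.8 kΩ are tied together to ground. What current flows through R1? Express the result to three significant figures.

Equivalent of the parallel group: R_p = 1.287 kΩ.
Node voltage V_A = V_supply · R_p/(R_s + R_p) = 24.3 × 0.2132 = 5.180 mV.
I(R1) = V_A / R1 = 5.180/1.35 = 3.837 µA.

I ≈ 3.84 µA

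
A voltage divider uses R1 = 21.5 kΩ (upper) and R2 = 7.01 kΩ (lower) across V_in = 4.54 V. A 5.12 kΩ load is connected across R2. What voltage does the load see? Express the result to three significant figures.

The load sits in parallel with R2, giving an effective lower resistance R2' = R2·R_L/(R2+R_L) = 2.959 kΩ.
Now apply the divider: V_out = 4.54 × 0.1210 = 0.5492 V.

V_out ≈ 0.549 V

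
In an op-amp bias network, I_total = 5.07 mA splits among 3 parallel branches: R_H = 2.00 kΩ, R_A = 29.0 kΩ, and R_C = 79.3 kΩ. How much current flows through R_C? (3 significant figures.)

ΣG = 1/2.00 + 1/29.0 + 1/79.3 = 0.5471.
By the current-divider rule, I = I_total · G_k/ΣG = 5.07 × 0.02305 = 0.1169 mA.

I ≈ 0.117 mA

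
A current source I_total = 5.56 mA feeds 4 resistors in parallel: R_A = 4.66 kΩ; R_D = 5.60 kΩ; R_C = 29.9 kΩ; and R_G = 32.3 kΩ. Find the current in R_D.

ΣG = 1/4.66 + 1/5.60 + 1/29.9 + 1/32.3 = 0.4576.
R_D takes the fraction G_k/ΣG = 0.1786/0.4576 = 0.3903, so I = 5.56 × 0.3903 = 2.170 mA.

I ≈ 2.17 mA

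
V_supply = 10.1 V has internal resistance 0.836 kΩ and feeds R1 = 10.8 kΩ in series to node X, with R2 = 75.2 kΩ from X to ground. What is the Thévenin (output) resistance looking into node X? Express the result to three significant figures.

R_th ≈ 10.1 kΩ

R1' = 0.836 + 10.8 = 11.64 kΩ (source resistance + R1).
Looking into X with the source shorted: R_th = R1'·R2/(R1'+R2) = 11.64 × 75.2/86.84 = 10.08 kΩ.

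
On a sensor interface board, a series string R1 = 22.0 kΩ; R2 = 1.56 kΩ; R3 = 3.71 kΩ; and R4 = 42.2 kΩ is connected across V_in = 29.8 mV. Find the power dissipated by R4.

P ≈ 7.77 nW

The common current is I = 29.8/69.47 = 0.4290 µA.
P = I²R = 0.1840 × 42.2 = 7.765 nW.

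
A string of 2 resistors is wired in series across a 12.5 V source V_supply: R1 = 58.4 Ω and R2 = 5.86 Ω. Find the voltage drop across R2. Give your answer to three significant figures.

V ≈ 1.14 V

ΣR = 58.4 + 5.86 = 64.26 Ω.
By the voltage-divider rule, V = 12.5 × 5.860/64.26 = 1.140 V.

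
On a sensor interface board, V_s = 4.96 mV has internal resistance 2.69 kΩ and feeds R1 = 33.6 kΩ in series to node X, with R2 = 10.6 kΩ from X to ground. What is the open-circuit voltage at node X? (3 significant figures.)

V_th ≈ 1.12 mV

R1' = 2.69 + 33.6 = 36.29 kΩ (source resistance + R1).
With X open, the divider is unloaded: V_th = 4.96 × 10.6/46.89 = 1.121 mV.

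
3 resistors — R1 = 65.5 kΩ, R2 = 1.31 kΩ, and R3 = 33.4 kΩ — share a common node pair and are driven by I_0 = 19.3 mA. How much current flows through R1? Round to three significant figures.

Conductances: ΣG = 1/65.5 + 1/1.31 + 1/33.4 = 0.8086 (1/kΩ).
By the current-divider rule, I = I_0 · G_k/ΣG = 19.3 × 0.01888 = 0.3644 mA.

I ≈ 0.364 mA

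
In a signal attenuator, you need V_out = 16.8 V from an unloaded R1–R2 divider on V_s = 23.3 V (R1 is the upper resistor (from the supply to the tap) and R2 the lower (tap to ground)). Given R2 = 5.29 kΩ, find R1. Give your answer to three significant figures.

R1 ≈ 2.05 kΩ

Required fraction k = V_out/V_s = 0.7210.
R1 = R2·(1/k − 1) = 5.29 × 0.3869 = 2.047 kΩ.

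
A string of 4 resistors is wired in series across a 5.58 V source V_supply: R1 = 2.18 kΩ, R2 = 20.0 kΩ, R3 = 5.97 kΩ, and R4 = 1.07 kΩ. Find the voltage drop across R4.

ΣR = 2.18 + 20.0 + 5.97 + 1.07 = 29.22 kΩ.
Voltage divider: V = V_supply · (1.070 / 29.22) = 5.58 × 0.03662 = 0.2043 V.

V ≈ 0.204 V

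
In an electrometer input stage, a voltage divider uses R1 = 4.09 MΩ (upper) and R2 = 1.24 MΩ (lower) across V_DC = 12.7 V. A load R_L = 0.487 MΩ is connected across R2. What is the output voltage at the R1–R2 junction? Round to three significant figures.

First combine the lower leg with the load: R2 ‖ R_L = 0.3497 MΩ.
Now apply the divider: V_out = 12.7 × 0.07876 = 1.000 V.
(Unloaded it would be 2.95 V; the load pulls it down.)

V_out ≈ 1.00 V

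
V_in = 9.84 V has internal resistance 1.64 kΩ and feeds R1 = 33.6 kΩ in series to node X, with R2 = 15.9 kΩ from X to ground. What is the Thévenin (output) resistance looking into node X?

R_th ≈ 11.0 kΩ

R1' = 1.64 + 33.6 = 35.24 kΩ (source resistance + R1).
With V_in suppressed (replaced by a short), R_th = R1' ‖ R2 = (35.24 × 15.9)/(35.24 + 15.9) = 10.96 kΩ.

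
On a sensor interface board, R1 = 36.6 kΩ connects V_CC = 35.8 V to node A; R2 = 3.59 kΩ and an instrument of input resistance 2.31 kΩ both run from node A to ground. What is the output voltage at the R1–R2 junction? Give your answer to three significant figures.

V_out ≈ 1.32 V

The load sits in parallel with R2, giving an effective lower resistance R2' = R2·R_L/(R2+R_L) = 1.406 kΩ.
Then V_out = V_CC · R2'/(R1 + R2') = 35.8 × 1.406/38.01 = 1.324 V.
(Unloaded it would be 3.20 V; the load pulls it down.)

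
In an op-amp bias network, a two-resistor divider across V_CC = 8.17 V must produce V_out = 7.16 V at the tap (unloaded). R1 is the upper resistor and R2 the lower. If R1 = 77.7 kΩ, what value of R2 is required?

V_out/V_CC = R2/(R1+R2) = 0.8764.
R2 = R1 · 0.8764/(1 − 0.8764) = 550.8 kΩ.

R2 ≈ 551 kΩ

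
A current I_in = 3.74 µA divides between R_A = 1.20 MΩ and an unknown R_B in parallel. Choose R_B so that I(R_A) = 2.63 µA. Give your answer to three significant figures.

R_B ≈ 2.84 MΩ

The fraction through R_A equals R_B/(R_A+R_B).
With f = 0.7032, R_B = R_A · f/(1−f) = 1.20 × 2.369 = 2.843 MΩ.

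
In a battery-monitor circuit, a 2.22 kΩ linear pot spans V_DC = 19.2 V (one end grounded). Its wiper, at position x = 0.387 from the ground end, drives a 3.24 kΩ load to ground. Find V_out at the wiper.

Lower segment x·R_p = 0.8591 kΩ; upper segment (1−x)·R_p = 1.361 kΩ.
R_L loads the lower segment: effective lower R = 0.6791 kΩ.
Then V_out = V_DC · 0.6791/(1.361 + 0.6791) = 6.391 V.

V_out ≈ 6.39 V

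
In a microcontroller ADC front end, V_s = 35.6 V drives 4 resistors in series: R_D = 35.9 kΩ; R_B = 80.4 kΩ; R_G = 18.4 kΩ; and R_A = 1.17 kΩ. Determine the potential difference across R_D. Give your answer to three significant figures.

V ≈ 9.41 V

ΣR = 35.9 + 80.4 + 18.4 + 1.17 = 135.9 kΩ.
Voltage divider: V = V_s · (35.90 / 135.9) = 35.6 × 0.2642 = 9.406 V.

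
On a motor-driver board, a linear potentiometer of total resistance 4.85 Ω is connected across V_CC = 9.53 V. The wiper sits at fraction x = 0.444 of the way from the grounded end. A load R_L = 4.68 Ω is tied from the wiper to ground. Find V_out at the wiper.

Lower segment x·R_p = 2.153 Ω; upper segment (1−x)·R_p = 2.697 Ω.
Lower segment in parallel with the load: 2.153 ‖ 4.68 = 1.475 Ω.
Then V_out = V_CC · 1.475/(2.697 + 1.475) = 3.369 V.

V_out ≈ 3.37 V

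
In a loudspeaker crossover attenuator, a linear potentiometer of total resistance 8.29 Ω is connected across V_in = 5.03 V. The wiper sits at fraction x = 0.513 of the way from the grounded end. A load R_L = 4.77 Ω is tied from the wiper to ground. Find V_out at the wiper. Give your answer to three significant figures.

V_out ≈ 1.80 V

The pot divides into 4.037 Ω above the wiper and 4.253 Ω below.
(x·R_p) ‖ R_L = 2.248 Ω.
Then V_out = V_in · 2.248/(4.037 + 2.248) = 1.799 V.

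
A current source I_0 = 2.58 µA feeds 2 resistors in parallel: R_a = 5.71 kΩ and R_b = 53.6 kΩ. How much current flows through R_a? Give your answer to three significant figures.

I ≈ 2.33 µA

With just two branches, the current splits inversely with resistance.
I(R_a) = 2.58 × 53.6/(5.71 + 53.6) = 2.58 × 0.9037 = 2.332 µA.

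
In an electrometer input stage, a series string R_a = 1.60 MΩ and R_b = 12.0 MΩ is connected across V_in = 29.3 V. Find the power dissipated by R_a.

Series current I = V_in/ΣR = 29.3/13.60 = 2.154 µA.
P(R_a) = I²·R_a = (2.154)² × 1.60 = 7.426 µW.

P ≈ 7.43 µW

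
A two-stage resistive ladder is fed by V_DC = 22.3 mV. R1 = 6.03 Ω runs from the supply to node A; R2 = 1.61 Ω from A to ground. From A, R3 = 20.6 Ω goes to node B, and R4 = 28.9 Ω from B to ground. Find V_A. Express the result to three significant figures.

V_A ≈ 4.58 mV

The second stage (R3 + R4 = 49.50 Ω) loads node A in parallel with R2.
R2 ‖ (R3+R4) = 1.559 Ω.
So V_A = 22.3 × 0.2055 = 4.582 mV.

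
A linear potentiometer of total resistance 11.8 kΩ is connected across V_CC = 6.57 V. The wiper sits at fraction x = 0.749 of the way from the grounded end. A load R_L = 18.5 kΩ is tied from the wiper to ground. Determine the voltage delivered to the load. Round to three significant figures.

Split the track: R_lower = x·R_p = 8.838 kΩ, R_upper = (1−x)·R_p = 2.962 kΩ.
R_L loads the lower segment: effective lower R = 5.981 kΩ.
V_out = 6.57 × 5.981/(2.962 + 5.981) = 4.394 V.
(Unloaded: V_out = x·V_CC = 4.92 V.)

V_out ≈ 4.39 V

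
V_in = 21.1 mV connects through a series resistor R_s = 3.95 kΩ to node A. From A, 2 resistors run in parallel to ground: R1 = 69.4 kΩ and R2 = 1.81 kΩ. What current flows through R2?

Combine the parallel branches: R_p = (1/69.4 + 1/1.81)⁻¹ = 1.764 kΩ.
V_A = 21.1 × 1.764/5.714 = 6.514 mV.
Branch current I = V_A/R2 = 6.514/1.81 = 3.599 µA.
(Equivalently: I_total = 3.693 µA, then current-divider fraction G_k/ΣG = 0.9746.)

I ≈ 3.60 µA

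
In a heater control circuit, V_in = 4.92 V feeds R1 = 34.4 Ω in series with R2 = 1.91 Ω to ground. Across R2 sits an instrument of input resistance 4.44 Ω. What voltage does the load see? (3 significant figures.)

V_out ≈ 0.184 V

The load sits in parallel with R2, giving an effective lower resistance R2' = R2·R_L/(R2+R_L) = 1.335 Ω.
Now apply the divider: V_out = 4.92 × 0.03737 = 0.1839 V.
(Unloaded it would be 0.259 V; the load pulls it down.)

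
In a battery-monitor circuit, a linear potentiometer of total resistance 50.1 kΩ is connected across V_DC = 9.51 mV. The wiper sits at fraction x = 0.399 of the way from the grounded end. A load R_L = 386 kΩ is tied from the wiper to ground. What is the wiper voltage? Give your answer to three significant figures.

V_out ≈ 3.68 mV

Split the track: R_lower = x·R_p = 19.99 kΩ, R_upper = (1−x)·R_p = 30.11 kΩ.
Lower segment in parallel with the load: 19.99 ‖ 386 = 19.01 kΩ.
V_out = 9.51 × 19.01/(30.11 + 19.01) = 3.680 mV.
(Unloaded: V_out = x·V_DC = 3.79 mV.)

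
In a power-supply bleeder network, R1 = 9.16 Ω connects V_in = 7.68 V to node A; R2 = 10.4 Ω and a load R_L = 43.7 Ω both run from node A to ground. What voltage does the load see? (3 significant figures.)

V_out ≈ 3.67 V

R2 ‖ R_L = (10.4 × 43.7)/(10.4 + 43.7) = 8.401 Ω.
Then V_out = V_in · R2'/(R1 + R2') = 7.68 × 8.401/17.56 = 3.674 V.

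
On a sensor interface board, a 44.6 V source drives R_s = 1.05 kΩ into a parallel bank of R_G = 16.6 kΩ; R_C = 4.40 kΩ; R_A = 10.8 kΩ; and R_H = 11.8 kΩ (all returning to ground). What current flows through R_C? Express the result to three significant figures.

Parallel bank: R_p = 1/(1/16.6 + 1/4.40 + 1/10.8 + 1/11.8) = 2.151 kΩ.
Node voltage V_A = V_CC · R_p/(R_s + R_p) = 44.6 × 0.6720 = 29.97 V.
I(R_C) = V_A / R_C = 29.97/4.40 = 6.812 mA.
(Equivalently: I_total = 13.93 mA, then current-divider fraction G_k/ΣG = 0.4889.)

I ≈ 6.81 mA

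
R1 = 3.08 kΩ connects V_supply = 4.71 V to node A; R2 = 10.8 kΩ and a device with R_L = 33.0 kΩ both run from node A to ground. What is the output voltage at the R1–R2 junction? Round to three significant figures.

R2 ‖ R_L = (10.8 × 33.0)/(10.8 + 33.0) = 8.137 kΩ.
Then V_out = V_supply · R2'/(R1 + R2') = 4.71 × 8.137/11.22 = 3.417 V.

V_out ≈ 3.42 V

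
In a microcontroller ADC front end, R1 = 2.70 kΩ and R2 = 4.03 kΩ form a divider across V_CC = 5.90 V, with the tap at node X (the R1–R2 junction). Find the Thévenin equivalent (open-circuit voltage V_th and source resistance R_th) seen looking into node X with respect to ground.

Open-circuit (no load on X): V_th = V_CC · R2/(R1 + R2) = 5.90 × 4.03/(2.700 + 4.03) = 3.533 V.
Zeroing V_CC shorts the top of R1 to ground, so R_th = R1 ‖ R2 = 1.617 kΩ.

V_th ≈ 3.53 V, R_th ≈ 1.62 kΩ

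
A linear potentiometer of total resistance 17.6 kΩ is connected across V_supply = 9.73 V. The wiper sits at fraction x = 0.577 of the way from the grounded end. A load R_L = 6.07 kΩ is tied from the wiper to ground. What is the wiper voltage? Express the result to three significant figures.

The pot divides into 7.445 kΩ above the wiper and 10.16 kΩ below.
Lower segment in parallel with the load: 10.16 ‖ 6.07 = 3.799 kΩ.
Loaded-divider output: V_out = 9.73 × 0.3379 = 3.288 V.
(Unloaded: V_out = x·V_supply = 5.61 V.)

V_out ≈ 3.29 V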